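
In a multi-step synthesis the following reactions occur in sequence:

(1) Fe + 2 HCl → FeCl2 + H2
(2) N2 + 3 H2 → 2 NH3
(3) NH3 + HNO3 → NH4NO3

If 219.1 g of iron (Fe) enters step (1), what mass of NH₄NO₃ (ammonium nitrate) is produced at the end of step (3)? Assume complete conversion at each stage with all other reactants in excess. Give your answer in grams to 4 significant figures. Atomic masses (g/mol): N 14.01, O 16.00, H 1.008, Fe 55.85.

209.4 g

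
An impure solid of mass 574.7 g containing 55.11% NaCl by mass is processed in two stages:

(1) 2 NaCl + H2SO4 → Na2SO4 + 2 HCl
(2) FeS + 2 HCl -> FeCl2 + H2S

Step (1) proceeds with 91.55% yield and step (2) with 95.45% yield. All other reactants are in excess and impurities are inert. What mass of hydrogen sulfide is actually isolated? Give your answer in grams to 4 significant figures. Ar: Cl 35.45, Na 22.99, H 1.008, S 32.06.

80.69 g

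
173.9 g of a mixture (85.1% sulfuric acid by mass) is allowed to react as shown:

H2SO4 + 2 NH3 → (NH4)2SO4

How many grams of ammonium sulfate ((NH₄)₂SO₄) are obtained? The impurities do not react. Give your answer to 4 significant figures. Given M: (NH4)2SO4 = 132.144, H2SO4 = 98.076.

Mass of pure H2SO4 = 173.9 g × 0.851 = 147.99 g.
n(H2SO4) = 147.99 g / 98.076 g/mol = 1.5089 mol.
From the equation the H2SO4:(NH4)2SO4 mole ratio is 1:1, so n((NH4)2SO4) = 1.5089 × 1/1 = 1.5089 mol.
Mass of (NH4)2SO4 = 1.5089 mol × 132.144 g/mol = 199.39 g.

199.4 g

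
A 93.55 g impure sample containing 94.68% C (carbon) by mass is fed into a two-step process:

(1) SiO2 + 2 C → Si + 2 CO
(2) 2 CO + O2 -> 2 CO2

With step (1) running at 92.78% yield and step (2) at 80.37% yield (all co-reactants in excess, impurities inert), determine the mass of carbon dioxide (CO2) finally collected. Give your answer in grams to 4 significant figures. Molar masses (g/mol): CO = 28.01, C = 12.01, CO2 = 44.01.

242.0 g

Pure C = 93.55 × 0.9468 = 88.573 g.
n(C) = 88.573 / 12.01 = 7.3749 mol.
Step 1 (C:CO = 2:2): theoretical n(CO) = 7.3749 mol; at 92.78% yield, n(CO) = 6.8425 mol.
Step 2 (CO:CO2 = 2:2): theoretical n(CO2) = 6.8425 mol, so theoretical mass = 6.8425 × 44.01 = 301.14 g.
At 80.37% yield, actual mass of CO2 = 301.14 × 0.8037 = 242.02 g.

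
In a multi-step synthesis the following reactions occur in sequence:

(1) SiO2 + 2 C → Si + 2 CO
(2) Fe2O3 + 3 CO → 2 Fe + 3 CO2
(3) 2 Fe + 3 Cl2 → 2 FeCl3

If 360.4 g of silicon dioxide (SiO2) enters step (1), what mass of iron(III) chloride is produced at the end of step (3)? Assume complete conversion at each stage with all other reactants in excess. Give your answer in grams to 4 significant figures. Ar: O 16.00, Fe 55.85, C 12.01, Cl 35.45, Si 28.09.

1297 g

M(SiO2) = 28.09 + 2(16.00) = 60.09 g/mol.
M(FeCl3) = 55.85 + 3(35.45) = 162.20 g/mol.
n(SiO2) = 360.4 / 60.09 = 5.9977 mol.
Reaction (1): SiO2→CO ratio 1:2 ⇒ n(CO) = 11.995 mol.
Reaction (2): CO→Fe ratio 3:2 ⇒ n(Fe) = 7.9969 mol.
Reaction (3): Fe→FeCl3 ratio 2:2 ⇒ n(FeCl3) = 7.9969 mol.
Mass of FeCl3 = 7.9969 × 162.20 = 1297.1 g.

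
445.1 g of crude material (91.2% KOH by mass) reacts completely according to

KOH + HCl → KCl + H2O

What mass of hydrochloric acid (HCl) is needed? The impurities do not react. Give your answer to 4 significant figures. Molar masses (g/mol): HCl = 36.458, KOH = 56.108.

263.8 g

Mass of pure KOH = 445.1 g × 0.912 = 405.93 g.
n(KOH) = 405.93 g / 56.108 g/mol = 7.2348 mol.
From the equation the KOH:HCl mole ratio is 1:1, so n(HCl) = 7.2348 × 1/1 = 7.2348 mol.
Mass of HCl = 7.2348 mol × 36.458 g/mol = 263.77 g.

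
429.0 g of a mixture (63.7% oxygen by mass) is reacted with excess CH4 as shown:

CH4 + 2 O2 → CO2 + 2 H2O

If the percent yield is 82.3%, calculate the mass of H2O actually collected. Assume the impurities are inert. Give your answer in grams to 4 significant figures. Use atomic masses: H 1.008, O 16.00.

126.6 g

Pure O2 available = 429.0 g × 0.637 = 273.27 g.
M(O2) = 2(16.00) = 32.00 g/mol.
M(H2O) = 2(1.008) + 16.00 = 18.016 g/mol.
n(O2) = 273.27 g / 32.00 g/mol = 8.5398 mol.
From the equation the O2:H2O mole ratio is 2:2, so n(H2O) = 8.5398 × 2/2 = 8.5398 mol.
Mass of H2O = 8.5398 mol × 18.016 g/mol = 153.85 g.
Actual mass collected = 153.85 g × 0.823 = 126.62 g.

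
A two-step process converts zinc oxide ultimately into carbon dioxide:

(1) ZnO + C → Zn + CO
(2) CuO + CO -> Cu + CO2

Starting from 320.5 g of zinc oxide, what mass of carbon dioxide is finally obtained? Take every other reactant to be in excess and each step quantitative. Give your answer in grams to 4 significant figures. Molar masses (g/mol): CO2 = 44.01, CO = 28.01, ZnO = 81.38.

173.3 g

n(ZnO) = 320.50 / 81.38 = 3.9383 mol.
Step 1 gives a 1:1 ratio of ZnO to CO, so n(CO) = 3.9383 mol.
In step 2 the CO:CO2 ratio is 1:1, so n(CO2) = 3.9383 mol.
Mass of CO2 = 3.9383 × 44.01 = 173.33 g.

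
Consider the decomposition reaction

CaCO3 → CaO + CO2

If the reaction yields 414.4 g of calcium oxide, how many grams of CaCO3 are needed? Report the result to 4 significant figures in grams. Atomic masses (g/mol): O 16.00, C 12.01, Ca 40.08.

M(CaO) = 40.08 + 16.00 = 56.08 g/mol.
M(CaCO3) = 40.08 + 12.01 + 3(16.00) = 100.09 g/mol.
n(CaO) = 414.40 g / 56.08 g/mol = 7.3894 mol.
From the equation the CaO:CaCO3 mole ratio is 1:1, so n(CaCO3) = 7.3894 × 1/1 = 7.3894 mol.
Mass of CaCO3 = 7.3894 mol × 100.09 g/mol = 739.61 g.

739.6 g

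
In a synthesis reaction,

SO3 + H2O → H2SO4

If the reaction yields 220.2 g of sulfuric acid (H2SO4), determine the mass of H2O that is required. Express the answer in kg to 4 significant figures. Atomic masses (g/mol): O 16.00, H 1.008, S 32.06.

M(H2SO4) = 2(1.008) + 32.06 + 4(16.00) = 98.076 g/mol.
M(H2O) = 2(1.008) + 16.00 = 18.016 g/mol.
n(H2SO4) = 220.20 g / 98.076 g/mol = 2.2452 mol.
From the equation the H2SO4:H2O mole ratio is 1:1, so n(H2O) = 2.2452 × 1/1 = 2.2452 mol.
Mass of H2O = 2.2452 mol × 18.016 g/mol = 40.449 g.
Converting to kg: 40.449 g = 0.04045 kg.

0.04045 kg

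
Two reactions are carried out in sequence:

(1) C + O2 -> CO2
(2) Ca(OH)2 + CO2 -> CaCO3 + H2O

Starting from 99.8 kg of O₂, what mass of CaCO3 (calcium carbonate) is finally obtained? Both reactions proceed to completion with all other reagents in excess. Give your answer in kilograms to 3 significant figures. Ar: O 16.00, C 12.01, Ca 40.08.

312 kg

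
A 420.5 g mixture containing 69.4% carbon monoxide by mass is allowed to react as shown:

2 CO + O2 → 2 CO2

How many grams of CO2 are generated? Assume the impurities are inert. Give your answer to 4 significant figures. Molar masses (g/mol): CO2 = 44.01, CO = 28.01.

Mass of pure CO = 420.5 g × 0.694 = 291.83 g.
n(CO) = 291.83 g / 28.01 g/mol = 10.419 mol.
From the equation the CO:CO2 mole ratio is 2:2, so n(CO2) = 10.419 × 2/2 = 10.419 mol.
Mass of CO2 = 10.419 mol × 44.01 g/mol = 458.53 g.

458.5 g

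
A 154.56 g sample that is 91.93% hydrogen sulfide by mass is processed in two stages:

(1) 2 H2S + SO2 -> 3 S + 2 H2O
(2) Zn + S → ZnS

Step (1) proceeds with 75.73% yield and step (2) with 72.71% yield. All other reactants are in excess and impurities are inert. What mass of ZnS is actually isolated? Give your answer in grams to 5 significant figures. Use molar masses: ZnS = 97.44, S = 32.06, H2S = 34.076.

Pure H2S = 154.56 × 0.9193 = 142.087 g.
n(H2S) = 142.087 / 34.076 = 4.16971 mol.
Step 1 (H2S:S = 2:3): theoretical n(S) = 6.25456 mol; at 75.73% yield, n(S) = 4.73658 mol.
Step 2 (S:ZnS = 1:1): theoretical n(ZnS) = 4.73658 mol, so theoretical mass = 4.73658 × 97.44 = 461.532 g.
At 72.71% yield, actual mass of ZnS = 461.532 × 0.7271 = 335.580 g.

335.58 g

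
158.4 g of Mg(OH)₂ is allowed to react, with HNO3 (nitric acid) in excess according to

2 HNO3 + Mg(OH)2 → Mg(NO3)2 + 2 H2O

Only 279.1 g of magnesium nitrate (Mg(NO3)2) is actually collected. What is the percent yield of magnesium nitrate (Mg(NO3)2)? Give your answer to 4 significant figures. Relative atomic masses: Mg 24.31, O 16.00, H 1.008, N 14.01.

M(Mg(OH)2) = 24.31 + 2(16.00) + 2(1.008) = 58.326 g/mol.
M(Mg(NO3)2) = 24.31 + 2(14.01) + 6(16.00) = 148.33 g/mol.
n(Mg(OH)2) = 158.40 g / 58.326 g/mol = 2.7158 mol.
From the equation the Mg(OH)2:Mg(NO3)2 mole ratio is 1:1, so n(Mg(NO3)2) = 2.7158 × 1/1 = 2.7158 mol.
Mass of Mg(NO3)2 = 2.7158 mol × 148.33 g/mol = 402.83 g.
This is the theoretical yield. Percent yield = 279.1 g / 402.83 g × 100% = 69.285%.

69.28 %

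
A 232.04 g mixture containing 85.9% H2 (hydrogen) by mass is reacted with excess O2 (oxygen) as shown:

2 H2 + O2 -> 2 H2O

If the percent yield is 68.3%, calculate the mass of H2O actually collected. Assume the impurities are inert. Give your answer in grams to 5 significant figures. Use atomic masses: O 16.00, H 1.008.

1216.6 g

Pure H2 available = 232.04 g × 0.859 = 199.322 g.
M(H2) = 2(1.008) = 2.016 g/mol.
M(H2O) = 2(1.008) + 16.00 = 18.016 g/mol.
n(H2) = 199.322 g / 2.016 g/mol = 98.8702 mol.
From the equation the H2:H2O mole ratio is 2:2, so n(H2O) = 98.8702 × 2/2 = 98.8702 mol.
Mass of H2O = 98.8702 mol × 18.016 g/mol = 1781.25 g.
Actual mass collected = 1781.25 g × 0.683 = 1216.59 g.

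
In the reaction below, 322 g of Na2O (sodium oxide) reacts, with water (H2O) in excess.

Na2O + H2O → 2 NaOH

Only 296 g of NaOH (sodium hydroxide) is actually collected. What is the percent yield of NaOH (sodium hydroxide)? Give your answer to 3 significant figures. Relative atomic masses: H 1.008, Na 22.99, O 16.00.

71.2 %

M(Na2O) = 2(22.99) + 16.00 = 61.98 g/mol.
M(NaOH) = 22.99 + 16.00 + 1.008 = 39.998 g/mol.
n(Na2O) = 322.0 g / 61.98 g/mol = 5.195 mol.
From the equation the Na2O:NaOH mole ratio is 1:2, so n(NaOH) = 5.195 × 2/1 = 10.39 mol.
Mass of NaOH = 10.39 mol × 39.998 g/mol = 415.6 g.
This is the theoretical yield. Percent yield = 296 g / 415.6 g × 100% = 71.22%.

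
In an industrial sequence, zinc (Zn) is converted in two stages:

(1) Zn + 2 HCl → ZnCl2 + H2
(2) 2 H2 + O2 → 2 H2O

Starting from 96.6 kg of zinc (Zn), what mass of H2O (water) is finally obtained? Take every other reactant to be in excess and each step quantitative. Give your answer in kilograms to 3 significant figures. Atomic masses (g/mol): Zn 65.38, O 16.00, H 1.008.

M(Zn) = 65.38 g/mol.
M(H2O) = 2(1.008) + 16.00 = 18.016 g/mol.
96.6 kg = 96600 g.
n(Zn) = 96600 / 65.38 = 1478 mol.
Step 1 gives a 1:1 ratio of Zn to H2, so n(H2) = 1478 mol.
In step 2 the H2:H2O ratio is 2:2, so n(H2O) = 1478 mol.
Mass of H2O = 1478 × 18.016 = 26620 g = 26.6 kg.

26.6 kg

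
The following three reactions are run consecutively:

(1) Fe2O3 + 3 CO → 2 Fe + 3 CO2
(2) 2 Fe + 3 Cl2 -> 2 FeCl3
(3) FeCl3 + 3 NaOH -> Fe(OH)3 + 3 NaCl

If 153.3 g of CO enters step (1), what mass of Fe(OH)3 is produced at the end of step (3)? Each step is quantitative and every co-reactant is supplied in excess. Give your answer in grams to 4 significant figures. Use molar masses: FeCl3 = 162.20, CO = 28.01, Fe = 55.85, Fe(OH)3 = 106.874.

n(CO) = 153.3 / 28.01 = 5.4730 mol.
Reaction (1): CO→Fe ratio 3:2 ⇒ n(Fe) = 3.6487 mol.
Reaction (2): Fe→FeCl3 ratio 2:2 ⇒ n(FeCl3) = 3.6487 mol.
Reaction (3): FeCl3→Fe(OH)3 ratio 1:1 ⇒ n(Fe(OH)3) = 3.6487 mol.
Mass of Fe(OH)3 = 3.6487 × 106.874 = 389.95 g.

390.0 g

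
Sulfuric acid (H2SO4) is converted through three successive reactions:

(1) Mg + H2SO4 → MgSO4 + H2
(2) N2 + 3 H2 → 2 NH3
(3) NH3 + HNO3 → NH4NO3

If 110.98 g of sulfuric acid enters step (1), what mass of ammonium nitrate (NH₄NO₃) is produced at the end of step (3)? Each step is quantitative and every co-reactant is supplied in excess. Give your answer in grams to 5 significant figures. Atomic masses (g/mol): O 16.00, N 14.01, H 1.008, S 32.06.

60.390 g

M(H2SO4) = 2(1.008) + 32.06 + 4(16.00) = 98.076 g/mol.
M(NH4NO3) = 2(14.01) + 4(1.008) + 3(16.00) = 80.052 g/mol.
n(H2SO4) = 110.98 / 98.076 = 1.13157 mol.
Reaction (1): H2SO4→H2 ratio 1:1 ⇒ n(H2) = 1.13157 mol.
Reaction (2): H2→NH3 ratio 3:2 ⇒ n(NH3) = 0.754381 mol.
Reaction (3): NH3→NH4NO3 ratio 1:1 ⇒ n(NH4NO3) = 0.754381 mol.
Mass of NH4NO3 = 0.754381 × 80.052 = 60.3897 g.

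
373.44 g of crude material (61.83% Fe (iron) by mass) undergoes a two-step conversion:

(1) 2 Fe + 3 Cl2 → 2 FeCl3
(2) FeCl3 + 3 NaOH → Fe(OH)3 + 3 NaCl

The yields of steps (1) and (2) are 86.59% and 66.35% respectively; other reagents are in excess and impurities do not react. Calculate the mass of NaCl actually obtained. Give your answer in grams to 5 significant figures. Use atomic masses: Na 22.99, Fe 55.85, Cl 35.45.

Pure Fe = 373.44 × 0.6183 = 230.898 g.
M(Fe) = 55.85 g/mol.
M(NaCl) = 22.99 + 35.45 = 58.44 g/mol.
n(Fe) = 230.898 / 55.85 = 4.13425 mol.
Step 1 (Fe:FeCl3 = 2:2): theoretical n(FeCl3) = 4.13425 mol; at 86.59% yield, n(FeCl3) = 3.57985 mol.
Step 2 (FeCl3:NaCl = 1:3): theoretical n(NaCl) = 10.7395 mol, so theoretical mass = 10.7395 × 58.44 = 627.619 g.
At 66.35% yield, actual mass of NaCl = 627.619 × 0.6635 = 416.425 g.

416.43 g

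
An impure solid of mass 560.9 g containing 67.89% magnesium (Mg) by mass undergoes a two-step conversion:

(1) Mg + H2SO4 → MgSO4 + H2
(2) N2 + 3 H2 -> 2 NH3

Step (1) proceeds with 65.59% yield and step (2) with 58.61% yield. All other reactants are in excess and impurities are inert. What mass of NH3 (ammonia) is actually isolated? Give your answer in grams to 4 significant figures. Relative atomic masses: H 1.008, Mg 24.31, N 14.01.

68.38 g

Pure Mg = 560.9 × 0.6789 = 380.80 g.
M(Mg) = 24.31 g/mol.
M(NH3) = 14.01 + 3(1.008) = 17.034 g/mol.
n(Mg) = 380.80 / 24.31 = 15.664 mol.
Step 1 (Mg:H2 = 1:1): theoretical n(H2) = 15.664 mol; at 65.59% yield, n(H2) = 10.274 mol.
Step 2 (H2:NH3 = 3:2): theoretical n(NH3) = 6.8494 mol, so theoretical mass = 6.8494 × 17.034 = 116.67 g.
At 58.61% yield, actual mass of NH3 = 116.67 × 0.5861 = 68.382 g.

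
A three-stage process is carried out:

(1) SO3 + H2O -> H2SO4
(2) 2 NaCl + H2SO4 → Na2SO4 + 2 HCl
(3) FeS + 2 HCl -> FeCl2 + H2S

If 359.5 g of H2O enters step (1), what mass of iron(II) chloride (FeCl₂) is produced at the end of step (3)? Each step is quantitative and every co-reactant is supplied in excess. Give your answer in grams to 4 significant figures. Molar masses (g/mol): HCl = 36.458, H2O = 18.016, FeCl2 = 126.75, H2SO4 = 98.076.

n(H2O) = 359.5 / 18.016 = 19.954 mol.
Reaction (1): H2O→H2SO4 ratio 1:1 ⇒ n(H2SO4) = 19.954 mol.
Reaction (2): H2SO4→HCl ratio 1:2 ⇒ n(HCl) = 39.909 mol.
Reaction (3): HCl→FeCl2 ratio 2:1 ⇒ n(FeCl2) = 19.954 mol.
Mass of FeCl2 = 19.954 × 126.75 = 2529.2 g.

2529 g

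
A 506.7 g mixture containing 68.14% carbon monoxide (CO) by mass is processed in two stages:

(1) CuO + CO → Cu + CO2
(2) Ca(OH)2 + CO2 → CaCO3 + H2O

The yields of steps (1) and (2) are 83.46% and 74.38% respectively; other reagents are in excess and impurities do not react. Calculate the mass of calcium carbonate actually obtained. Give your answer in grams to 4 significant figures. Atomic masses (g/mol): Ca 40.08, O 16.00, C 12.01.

Pure CO = 506.7 × 0.6814 = 345.27 g.
M(CO) = 12.01 + 16.00 = 28.01 g/mol.
M(CaCO3) = 40.08 + 12.01 + 3(16.00) = 100.09 g/mol.
n(CO) = 345.27 / 28.01 = 12.327 mol.
Step 1 (CO:CO2 = 1:1): theoretical n(CO2) = 12.327 mol; at 83.46% yield, n(CO2) = 10.288 mol.
Step 2 (CO2:CaCO3 = 1:1): theoretical n(CaCO3) = 10.288 mol, so theoretical mass = 10.288 × 100.09 = 1029.7 g.
At 74.38% yield, actual mass of CaCO3 = 1029.7 × 0.7438 = 765.89 g.

765.9 g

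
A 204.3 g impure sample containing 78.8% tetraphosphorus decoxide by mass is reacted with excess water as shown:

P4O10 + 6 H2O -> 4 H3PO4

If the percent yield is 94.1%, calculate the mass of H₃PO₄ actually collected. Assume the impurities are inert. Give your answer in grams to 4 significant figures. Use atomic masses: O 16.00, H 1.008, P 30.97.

209.2 g

Pure P4O10 available = 204.3 g × 0.788 = 160.99 g.
M(P4O10) = 4(30.97) + 10(16.00) = 283.88 g/mol.
M(H3PO4) = 3(1.008) + 30.97 + 4(16.00) = 97.994 g/mol.
n(P4O10) = 160.99 g / 283.88 g/mol = 0.56710 mol.
From the equation the P4O10:H3PO4 mole ratio is 1:4, so n(H3PO4) = 0.56710 × 4/1 = 2.2684 mol.
Mass of H3PO4 = 2.2684 mol × 97.994 g/mol = 222.29 g.
Actual mass collected = 222.29 g × 0.941 = 209.17 g.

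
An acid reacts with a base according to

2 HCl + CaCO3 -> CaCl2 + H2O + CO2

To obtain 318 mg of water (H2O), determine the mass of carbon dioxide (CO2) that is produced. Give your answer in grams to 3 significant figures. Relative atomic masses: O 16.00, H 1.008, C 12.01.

M(H2O) = 2(1.008) + 16.00 = 18.016 g/mol.
M(CO2) = 12.01 + 2(16.00) = 44.01 g/mol.
Convert: 318 mg = 0.3180 g.
n(H2O) = 0.3180 g / 18.016 g/mol = 0.01765 mol.
From the equation the H2O:CO2 mole ratio is 1:1, so n(CO2) = 0.01765 × 1/1 = 0.01765 mol.
Mass of CO2 = 0.01765 mol × 44.01 g/mol = 0.7768 g.

0.777 g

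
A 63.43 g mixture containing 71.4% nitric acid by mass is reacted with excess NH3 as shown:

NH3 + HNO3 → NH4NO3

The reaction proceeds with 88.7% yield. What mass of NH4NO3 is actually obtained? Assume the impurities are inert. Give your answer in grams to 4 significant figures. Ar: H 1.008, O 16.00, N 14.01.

Pure HNO3 available = 63.43 g × 0.714 = 45.289 g.
M(HNO3) = 1.008 + 14.01 + 3(16.00) = 63.018 g/mol.
M(NH4NO3) = 2(14.01) + 4(1.008) + 3(16.00) = 80.052 g/mol.
n(HNO3) = 45.289 g / 63.018 g/mol = 0.71867 mol.
From the equation the HNO3:NH4NO3 mole ratio is 1:1, so n(NH4NO3) = 0.71867 × 1/1 = 0.71867 mol.
Mass of NH4NO3 = 0.71867 mol × 80.052 g/mol = 57.531 g.
Actual mass collected = 57.531 g × 0.887 = 51.030 g.

51.03 g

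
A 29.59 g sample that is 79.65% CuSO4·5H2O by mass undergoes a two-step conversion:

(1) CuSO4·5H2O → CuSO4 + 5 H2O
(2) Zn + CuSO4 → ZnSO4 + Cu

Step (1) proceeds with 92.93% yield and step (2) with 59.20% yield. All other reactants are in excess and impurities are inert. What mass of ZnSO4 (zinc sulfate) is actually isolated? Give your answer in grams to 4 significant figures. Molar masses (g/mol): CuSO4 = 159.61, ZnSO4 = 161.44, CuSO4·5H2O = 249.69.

Pure CuSO4·5H2O = 29.59 × 0.7965 = 23.568 g.
n(CuSO4·5H2O) = 23.568 / 249.69 = 0.094391 mol.
Step 1 (CuSO4·5H2O:CuSO4 = 1:1): theoretical n(CuSO4) = 0.094391 mol; at 92.93% yield, n(CuSO4) = 0.087717 mol.
Step 2 (CuSO4:ZnSO4 = 1:1): theoretical n(ZnSO4) = 0.087717 mol, so theoretical mass = 0.087717 × 161.44 = 14.161 g.
At 59.20% yield, actual mass of ZnSO4 = 14.161 × 0.5920 = 8.3834 g.

8.383 g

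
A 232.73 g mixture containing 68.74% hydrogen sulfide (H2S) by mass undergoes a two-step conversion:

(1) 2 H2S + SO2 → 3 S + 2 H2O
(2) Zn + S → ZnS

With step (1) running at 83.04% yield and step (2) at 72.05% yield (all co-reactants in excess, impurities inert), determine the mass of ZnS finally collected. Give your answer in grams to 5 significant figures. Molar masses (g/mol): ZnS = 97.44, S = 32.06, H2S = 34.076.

410.55 g

Pure H2S = 232.73 × 0.6874 = 159.979 g.
n(H2S) = 159.979 / 34.076 = 4.69476 mol.
Step 1 (H2S:S = 2:3): theoretical n(S) = 7.04214 mol; at 83.04% yield, n(S) = 5.84779 mol.
Step 2 (S:ZnS = 1:1): theoretical n(ZnS) = 5.84779 mol, so theoretical mass = 5.84779 × 97.44 = 569.809 g.
At 72.05% yield, actual mass of ZnS = 569.809 × 0.7205 = 410.547 g.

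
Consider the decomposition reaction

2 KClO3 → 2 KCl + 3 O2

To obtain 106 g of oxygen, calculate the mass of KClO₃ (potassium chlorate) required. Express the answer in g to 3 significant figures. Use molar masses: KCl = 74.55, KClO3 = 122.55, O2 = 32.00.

271 g

n(O2) = 106.0 g / 32.00 g/mol = 3.312 mol.
From the equation the O2:KClO3 mole ratio is 3:2, so n(KClO3) = 3.312 × 2/3 = 2.208 mol.
Mass of KClO3 = 2.208 mol × 122.55 g/mol = 270.6 g.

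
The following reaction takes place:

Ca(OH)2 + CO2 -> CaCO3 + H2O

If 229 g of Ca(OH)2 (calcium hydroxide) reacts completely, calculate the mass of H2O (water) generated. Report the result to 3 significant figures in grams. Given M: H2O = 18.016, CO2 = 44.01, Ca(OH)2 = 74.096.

55.7 g

n(Ca(OH)2) = 229.0 g / 74.096 g/mol = 3.091 mol.
From the equation the Ca(OH)2:H2O mole ratio is 1:1, so n(H2O) = 3.091 × 1/1 = 3.091 mol.
Mass of H2O = 3.091 mol × 18.016 g/mol = 55.68 g.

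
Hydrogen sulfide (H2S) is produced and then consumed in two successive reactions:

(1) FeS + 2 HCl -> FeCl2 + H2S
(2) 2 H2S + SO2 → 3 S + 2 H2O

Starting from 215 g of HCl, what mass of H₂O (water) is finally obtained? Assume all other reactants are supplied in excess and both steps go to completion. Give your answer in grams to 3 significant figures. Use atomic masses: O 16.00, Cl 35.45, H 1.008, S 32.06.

53.1 g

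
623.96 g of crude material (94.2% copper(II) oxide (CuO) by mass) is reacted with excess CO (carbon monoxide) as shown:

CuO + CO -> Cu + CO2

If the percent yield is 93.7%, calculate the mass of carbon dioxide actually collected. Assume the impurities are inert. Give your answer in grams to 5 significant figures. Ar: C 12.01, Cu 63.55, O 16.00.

304.69 g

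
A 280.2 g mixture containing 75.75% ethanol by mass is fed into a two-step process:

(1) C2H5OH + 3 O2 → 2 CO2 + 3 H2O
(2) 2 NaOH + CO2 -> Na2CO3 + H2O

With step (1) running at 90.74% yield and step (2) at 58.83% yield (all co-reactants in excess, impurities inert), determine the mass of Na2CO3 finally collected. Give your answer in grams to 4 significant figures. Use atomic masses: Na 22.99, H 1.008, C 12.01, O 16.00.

521.4 g

Pure C2H5OH = 280.2 × 0.7575 = 212.25 g.
M(C2H5OH) = 2(12.01) + 6(1.008) + 16.00 = 46.068 g/mol.
M(Na2CO3) = 2(22.99) + 12.01 + 3(16.00) = 105.99 g/mol.
n(C2H5OH) = 212.25 / 46.068 = 4.6074 mol.
Step 1 (C2H5OH:CO2 = 1:2): theoretical n(CO2) = 9.2147 mol; at 90.74% yield, n(CO2) = 8.3614 mol.
Step 2 (CO2:Na2CO3 = 1:1): theoretical n(Na2CO3) = 8.3614 mol, so theoretical mass = 8.3614 × 105.99 = 886.23 g.
At 58.83% yield, actual mass of Na2CO3 = 886.23 × 0.5883 = 521.37 g.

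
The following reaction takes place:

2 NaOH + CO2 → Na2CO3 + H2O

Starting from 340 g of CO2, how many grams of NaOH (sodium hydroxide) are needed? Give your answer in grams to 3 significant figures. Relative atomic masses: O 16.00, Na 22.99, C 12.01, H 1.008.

618 g

M(CO2) = 12.01 + 2(16.00) = 44.01 g/mol.
M(NaOH) = 22.99 + 16.00 + 1.008 = 39.998 g/mol.
n(CO2) = 340.0 g / 44.01 g/mol = 7.726 mol.
From the equation the CO2:NaOH mole ratio is 1:2, so n(NaOH) = 7.726 × 2/1 = 15.45 mol.
Mass of NaOH = 15.45 mol × 39.998 g/mol = 618.0 g.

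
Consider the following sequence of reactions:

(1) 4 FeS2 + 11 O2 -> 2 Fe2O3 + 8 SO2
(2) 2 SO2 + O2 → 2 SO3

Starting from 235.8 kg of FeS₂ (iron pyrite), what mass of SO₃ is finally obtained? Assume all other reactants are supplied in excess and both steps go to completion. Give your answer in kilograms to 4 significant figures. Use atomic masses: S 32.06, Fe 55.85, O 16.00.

M(FeS2) = 55.85 + 2(32.06) = 119.97 g/mol.
M(SO3) = 32.06 + 3(16.00) = 80.06 g/mol.
235.8 kg = 235800 g.
n(FeS2) = 235800 / 119.97 = 1965.5 mol.
Step 1 gives a 4:8 ratio of FeS2 to SO2, so n(SO2) = 3931.0 mol.
In step 2 the SO2:SO3 ratio is 2:2, so n(SO3) = 3931.0 mol.
Mass of SO3 = 3931.0 × 80.06 = 314710 g = 314.7 kg.

314.7 kg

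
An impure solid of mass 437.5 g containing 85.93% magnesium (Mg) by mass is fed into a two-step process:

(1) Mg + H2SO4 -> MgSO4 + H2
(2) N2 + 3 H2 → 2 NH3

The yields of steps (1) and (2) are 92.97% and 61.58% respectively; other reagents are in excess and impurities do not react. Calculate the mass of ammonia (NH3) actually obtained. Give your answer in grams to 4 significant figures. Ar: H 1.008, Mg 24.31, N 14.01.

Pure Mg = 437.5 × 0.8593 = 375.94 g.
M(Mg) = 24.31 g/mol.
M(NH3) = 14.01 + 3(1.008) = 17.034 g/mol.
n(Mg) = 375.94 / 24.31 = 15.465 mol.
Step 1 (Mg:H2 = 1:1): theoretical n(H2) = 15.465 mol; at 92.97% yield, n(H2) = 14.377 mol.
Step 2 (H2:NH3 = 3:2): theoretical n(NH3) = 9.5849 mol, so theoretical mass = 9.5849 × 17.034 = 163.27 g.
At 61.58% yield, actual mass of NH3 = 163.27 × 0.6158 = 100.54 g.

100.5 g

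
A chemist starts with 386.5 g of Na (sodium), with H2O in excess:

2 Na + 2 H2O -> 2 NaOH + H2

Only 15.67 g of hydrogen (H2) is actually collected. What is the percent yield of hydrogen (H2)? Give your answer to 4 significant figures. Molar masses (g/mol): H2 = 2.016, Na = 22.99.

n(Na) = 386.50 g / 22.99 g/mol = 16.812 mol.
From the equation the Na:H2 mole ratio is 2:1, so n(H2) = 16.812 × 1/2 = 8.4058 mol.
Mass of H2 = 8.4058 mol × 2.016 g/mol = 16.946 g.
This is the theoretical yield. Percent yield = 15.67 g / 16.946 g × 100% = 92.469%.

92.47 %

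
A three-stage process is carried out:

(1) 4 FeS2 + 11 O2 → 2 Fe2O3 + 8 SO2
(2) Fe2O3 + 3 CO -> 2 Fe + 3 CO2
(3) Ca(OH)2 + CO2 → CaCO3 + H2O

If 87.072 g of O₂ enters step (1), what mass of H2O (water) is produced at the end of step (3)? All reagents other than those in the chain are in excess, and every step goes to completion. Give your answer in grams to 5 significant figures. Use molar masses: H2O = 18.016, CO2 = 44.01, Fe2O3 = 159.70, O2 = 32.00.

n(O2) = 87.072 / 32.00 = 2.72100 mol.
Reaction (1): O2→Fe2O3 ratio 11:2 ⇒ n(Fe2O3) = 0.494727 mol.
Reaction (2): Fe2O3→CO2 ratio 1:3 ⇒ n(CO2) = 1.48418 mol.
Reaction (3): CO2→H2O ratio 1:1 ⇒ n(H2O) = 1.48418 mol.
Mass of H2O = 1.48418 × 18.016 = 26.7390 g.

26.739 g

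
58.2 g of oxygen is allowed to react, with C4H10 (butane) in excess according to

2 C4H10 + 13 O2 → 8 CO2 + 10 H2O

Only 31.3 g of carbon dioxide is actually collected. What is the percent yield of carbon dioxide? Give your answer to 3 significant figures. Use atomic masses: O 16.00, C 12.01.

63.5 %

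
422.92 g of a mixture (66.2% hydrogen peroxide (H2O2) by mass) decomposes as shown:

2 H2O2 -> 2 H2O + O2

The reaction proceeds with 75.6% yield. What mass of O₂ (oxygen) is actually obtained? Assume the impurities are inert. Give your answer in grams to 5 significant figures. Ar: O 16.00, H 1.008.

99.558 g

Pure H2O2 available = 422.92 g × 0.662 = 279.973 g.
M(H2O2) = 2(1.008) + 2(16.00) = 34.016 g/mol.
M(O2) = 2(16.00) = 32.00 g/mol.
n(H2O2) = 279.973 g / 34.016 g/mol = 8.23063 mol.
From the equation the H2O2:O2 mole ratio is 2:1, so n(O2) = 8.23063 × 1/2 = 4.11531 mol.
Mass of O2 = 4.11531 mol × 32.00 g/mol = 131.690 g.
Actual mass collected = 131.690 g × 0.756 = 99.5577 g.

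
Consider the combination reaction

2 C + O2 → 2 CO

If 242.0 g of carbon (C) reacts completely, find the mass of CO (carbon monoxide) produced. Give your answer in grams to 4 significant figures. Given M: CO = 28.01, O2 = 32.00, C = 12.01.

564.4 g

n(C) = 242.00 g / 12.01 g/mol = 20.150 mol.
From the equation the C:CO mole ratio is 2:2, so n(CO) = 20.150 × 2/2 = 20.150 mol.
Mass of CO = 20.150 mol × 28.01 g/mol = 564.40 g.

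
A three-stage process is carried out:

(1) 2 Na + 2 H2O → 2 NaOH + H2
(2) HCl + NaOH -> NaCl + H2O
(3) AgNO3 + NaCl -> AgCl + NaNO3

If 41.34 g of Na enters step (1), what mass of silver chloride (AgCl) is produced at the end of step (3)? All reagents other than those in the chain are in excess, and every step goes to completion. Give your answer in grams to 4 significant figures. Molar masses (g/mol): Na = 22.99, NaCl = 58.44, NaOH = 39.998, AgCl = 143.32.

n(Na) = 41.34 / 22.99 = 1.7982 mol.
Reaction (1): Na→NaOH ratio 2:2 ⇒ n(NaOH) = 1.7982 mol.
Reaction (2): NaOH→NaCl ratio 1:1 ⇒ n(NaCl) = 1.7982 mol.
Reaction (3): NaCl→AgCl ratio 1:1 ⇒ n(AgCl) = 1.7982 mol.
Mass of AgCl = 1.7982 × 143.32 = 257.71 g.

257.7 g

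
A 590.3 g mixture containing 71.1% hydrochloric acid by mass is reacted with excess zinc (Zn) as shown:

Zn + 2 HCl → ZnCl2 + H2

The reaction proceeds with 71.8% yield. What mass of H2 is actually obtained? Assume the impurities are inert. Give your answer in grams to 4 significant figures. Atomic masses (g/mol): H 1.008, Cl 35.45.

8.332 g

Pure HCl available = 590.3 g × 0.711 = 419.70 g.
M(HCl) = 1.008 + 35.45 = 36.458 g/mol.
M(H2) = 2(1.008) = 2.016 g/mol.
n(HCl) = 419.70 g / 36.458 g/mol = 11.512 mol.
From the equation the HCl:H2 mole ratio is 2:1, so n(H2) = 11.512 × 1/2 = 5.7560 mol.
Mass of H2 = 5.7560 mol × 2.016 g/mol = 11.604 g.
Actual mass collected = 11.604 g × 0.718 = 8.3317 g.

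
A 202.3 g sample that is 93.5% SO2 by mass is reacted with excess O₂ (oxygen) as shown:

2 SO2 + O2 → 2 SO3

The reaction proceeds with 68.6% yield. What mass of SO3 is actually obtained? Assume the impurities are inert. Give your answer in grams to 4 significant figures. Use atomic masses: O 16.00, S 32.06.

Pure SO2 available = 202.3 g × 0.935 = 189.15 g.
M(SO2) = 32.06 + 2(16.00) = 64.06 g/mol.
M(SO3) = 32.06 + 3(16.00) = 80.06 g/mol.
n(SO2) = 189.15 g / 64.06 g/mol = 2.9527 mol.
From the equation the SO2:SO3 mole ratio is 2:2, so n(SO3) = 2.9527 × 2/2 = 2.9527 mol.
Mass of SO3 = 2.9527 mol × 80.06 g/mol = 236.39 g.
Actual mass collected = 236.39 g × 0.686 = 162.17 g.

162.2 g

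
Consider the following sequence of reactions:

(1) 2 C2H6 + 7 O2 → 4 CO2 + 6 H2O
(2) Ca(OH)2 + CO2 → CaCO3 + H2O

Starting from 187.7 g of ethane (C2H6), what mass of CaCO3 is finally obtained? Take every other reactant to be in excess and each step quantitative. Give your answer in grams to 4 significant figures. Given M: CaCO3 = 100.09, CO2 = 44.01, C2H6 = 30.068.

n(C2H6) = 187.70 / 30.068 = 6.2425 mol.
Step 1 gives a 2:4 ratio of C2H6 to CO2, so n(CO2) = 12.485 mol.
In step 2 the CO2:CaCO3 ratio is 1:1, so n(CaCO3) = 12.485 mol.
Mass of CaCO3 = 12.485 × 100.09 = 1249.6 g.

1250 g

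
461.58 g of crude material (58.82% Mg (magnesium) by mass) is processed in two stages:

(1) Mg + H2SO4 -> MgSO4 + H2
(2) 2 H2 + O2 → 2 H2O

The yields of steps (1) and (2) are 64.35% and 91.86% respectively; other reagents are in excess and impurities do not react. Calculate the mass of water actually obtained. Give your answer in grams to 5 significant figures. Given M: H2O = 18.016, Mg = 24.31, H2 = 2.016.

Pure Mg = 461.58 × 0.5882 = 271.501 g.
n(Mg) = 271.501 / 24.31 = 11.1683 mol.
Step 1 (Mg:H2 = 1:1): theoretical n(H2) = 11.1683 mol; at 64.35% yield, n(H2) = 7.18680 mol.
Step 2 (H2:H2O = 2:2): theoretical n(H2O) = 7.18680 mol, so theoretical mass = 7.18680 × 18.016 = 129.477 g.
At 91.86% yield, actual mass of H2O = 129.477 × 0.9186 = 118.938 g.

118.94 g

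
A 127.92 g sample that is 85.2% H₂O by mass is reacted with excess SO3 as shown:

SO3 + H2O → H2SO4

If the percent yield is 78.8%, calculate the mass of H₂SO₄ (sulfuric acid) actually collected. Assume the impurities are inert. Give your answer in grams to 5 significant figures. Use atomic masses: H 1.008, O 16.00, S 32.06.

467.53 g

Pure H2O available = 127.92 g × 0.852 = 108.988 g.
M(H2O) = 2(1.008) + 16.00 = 18.016 g/mol.
M(H2SO4) = 2(1.008) + 32.06 + 4(16.00) = 98.076 g/mol.
n(H2O) = 108.988 g / 18.016 g/mol = 6.04950 mol.
From the equation the H2O:H2SO4 mole ratio is 1:1, so n(H2SO4) = 6.04950 × 1/1 = 6.04950 mol.
Mass of H2SO4 = 6.04950 mol × 98.076 g/mol = 593.311 g.
Actual mass collected = 593.311 g × 0.788 = 467.529 g.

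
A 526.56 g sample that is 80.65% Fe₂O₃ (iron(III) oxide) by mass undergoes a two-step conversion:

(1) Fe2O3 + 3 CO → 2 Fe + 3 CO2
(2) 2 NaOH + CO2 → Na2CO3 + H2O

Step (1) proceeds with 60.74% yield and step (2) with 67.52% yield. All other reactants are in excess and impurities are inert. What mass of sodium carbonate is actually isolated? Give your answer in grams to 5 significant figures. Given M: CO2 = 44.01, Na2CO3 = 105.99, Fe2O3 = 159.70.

Pure Fe2O3 = 526.56 × 0.8065 = 424.671 g.
n(Fe2O3) = 424.671 / 159.70 = 2.65918 mol.
Step 1 (Fe2O3:CO2 = 1:3): theoretical n(CO2) = 7.97753 mol; at 60.74% yield, n(CO2) = 4.84555 mol.
Step 2 (CO2:Na2CO3 = 1:1): theoretical n(Na2CO3) = 4.84555 mol, so theoretical mass = 4.84555 × 105.99 = 513.580 g.
At 67.52% yield, actual mass of Na2CO3 = 513.580 × 0.6752 = 346.769 g.

346.77 g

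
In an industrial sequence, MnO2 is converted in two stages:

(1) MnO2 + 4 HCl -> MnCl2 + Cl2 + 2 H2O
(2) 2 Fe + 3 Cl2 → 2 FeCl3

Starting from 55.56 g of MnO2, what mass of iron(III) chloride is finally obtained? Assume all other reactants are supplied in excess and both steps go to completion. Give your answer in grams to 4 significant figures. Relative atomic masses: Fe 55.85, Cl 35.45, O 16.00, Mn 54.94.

69.10 g

M(MnO2) = 54.94 + 2(16.00) = 86.94 g/mol.
M(FeCl3) = 55.85 + 3(35.45) = 162.20 g/mol.
n(MnO2) = 55.560 / 86.94 = 0.63906 mol.
Step 1 gives a 1:1 ratio of MnO2 to Cl2, so n(Cl2) = 0.63906 mol.
In step 2 the Cl2:FeCl3 ratio is 3:2, so n(FeCl3) = 0.42604 mol.
Mass of FeCl3 = 0.42604 × 162.20 = 69.104 g.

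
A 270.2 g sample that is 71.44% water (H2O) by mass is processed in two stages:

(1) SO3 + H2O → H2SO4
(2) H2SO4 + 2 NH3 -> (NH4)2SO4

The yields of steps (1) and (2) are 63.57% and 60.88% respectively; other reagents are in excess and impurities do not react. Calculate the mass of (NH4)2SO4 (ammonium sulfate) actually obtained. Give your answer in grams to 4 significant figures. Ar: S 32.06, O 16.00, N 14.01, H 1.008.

548.0 g

Pure H2O = 270.2 × 0.7144 = 193.03 g.
M(H2O) = 2(1.008) + 16.00 = 18.016 g/mol.
M((NH4)2SO4) = 2(14.01) + 8(1.008) + 32.06 + 4(16.00) = 132.144 g/mol.
n(H2O) = 193.03 / 18.016 = 10.714 mol.
Step 1 (H2O:H2SO4 = 1:1): theoretical n(H2SO4) = 10.714 mol; at 63.57% yield, n(H2SO4) = 6.8112 mol.
Step 2 (H2SO4:(NH4)2SO4 = 1:1): theoretical n((NH4)2SO4) = 6.8112 mol, so theoretical mass = 6.8112 × 132.144 = 900.05 g.
At 60.88% yield, actual mass of (NH4)2SO4 = 900.05 × 0.6088 = 547.95 g.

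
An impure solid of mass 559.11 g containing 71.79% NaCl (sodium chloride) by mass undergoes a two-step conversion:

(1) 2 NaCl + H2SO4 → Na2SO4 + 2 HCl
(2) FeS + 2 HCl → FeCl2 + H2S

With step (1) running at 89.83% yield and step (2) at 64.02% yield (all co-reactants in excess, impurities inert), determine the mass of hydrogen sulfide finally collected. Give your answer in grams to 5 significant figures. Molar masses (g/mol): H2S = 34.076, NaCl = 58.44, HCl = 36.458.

Pure NaCl = 559.11 × 0.7179 = 401.385 g.
n(NaCl) = 401.385 / 58.44 = 6.86833 mol.
Step 1 (NaCl:HCl = 2:2): theoretical n(HCl) = 6.86833 mol; at 89.83% yield, n(HCl) = 6.16982 mol.
Step 2 (HCl:H2S = 2:1): theoretical n(H2S) = 3.08491 mol, so theoretical mass = 3.08491 × 34.076 = 105.121 g.
At 64.02% yield, actual mass of H2S = 105.121 × 0.6402 = 67.2987 g.

67.299 g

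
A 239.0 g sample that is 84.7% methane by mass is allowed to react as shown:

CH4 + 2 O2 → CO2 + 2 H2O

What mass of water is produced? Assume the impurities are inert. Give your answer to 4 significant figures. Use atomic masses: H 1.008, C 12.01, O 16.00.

454.7 g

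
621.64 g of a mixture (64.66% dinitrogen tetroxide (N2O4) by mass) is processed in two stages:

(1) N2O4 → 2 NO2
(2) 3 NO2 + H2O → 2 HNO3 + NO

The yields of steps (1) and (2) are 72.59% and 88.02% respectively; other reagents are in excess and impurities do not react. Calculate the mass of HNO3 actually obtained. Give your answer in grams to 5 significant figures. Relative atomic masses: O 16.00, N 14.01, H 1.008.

234.51 g

Pure N2O4 = 621.64 × 0.6466 = 401.952 g.
M(N2O4) = 2(14.01) + 4(16.00) = 92.02 g/mol.
M(HNO3) = 1.008 + 14.01 + 3(16.00) = 63.018 g/mol.
n(N2O4) = 401.952 / 92.02 = 4.36810 mol.
Step 1 (N2O4:NO2 = 1:2): theoretical n(NO2) = 8.73620 mol; at 72.59% yield, n(NO2) = 6.34161 mol.
Step 2 (NO2:HNO3 = 3:2): theoretical n(HNO3) = 4.22774 mol, so theoretical mass = 4.22774 × 63.018 = 266.424 g.
At 88.02% yield, actual mass of HNO3 = 266.424 × 0.8802 = 234.506 g.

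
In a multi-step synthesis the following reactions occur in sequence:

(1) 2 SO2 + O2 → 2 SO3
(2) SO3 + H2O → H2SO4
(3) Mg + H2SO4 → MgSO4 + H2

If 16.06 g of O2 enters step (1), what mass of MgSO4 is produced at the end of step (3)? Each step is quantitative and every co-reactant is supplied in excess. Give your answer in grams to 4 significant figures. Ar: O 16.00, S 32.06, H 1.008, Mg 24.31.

M(O2) = 2(16.00) = 32.00 g/mol.
M(MgSO4) = 24.31 + 32.06 + 4(16.00) = 120.37 g/mol.
n(O2) = 16.06 / 32.00 = 0.50187 mol.
Reaction (1): O2→SO3 ratio 1:2 ⇒ n(SO3) = 1.0037 mol.
Reaction (2): SO3→H2SO4 ratio 1:1 ⇒ n(H2SO4) = 1.0037 mol.
Reaction (3): H2SO4→MgSO4 ratio 1:1 ⇒ n(MgSO4) = 1.0037 mol.
Mass of MgSO4 = 1.0037 × 120.37 = 120.82 g.

120.8 g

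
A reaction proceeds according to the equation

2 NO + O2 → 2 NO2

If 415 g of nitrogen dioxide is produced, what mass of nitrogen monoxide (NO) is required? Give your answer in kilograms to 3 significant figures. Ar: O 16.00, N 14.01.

M(NO2) = 14.01 + 2(16.00) = 46.01 g/mol.
M(NO) = 14.01 + 16.00 = 30.01 g/mol.
n(NO2) = 415.0 g / 46.01 g/mol = 9.020 mol.
From the equation the NO2:NO mole ratio is 2:2, so n(NO) = 9.020 × 2/2 = 9.020 mol.
Mass of NO = 9.020 mol × 30.01 g/mol = 270.7 g.
Converting to kg: 270.7 g = 0.271 kg.

0.271 kg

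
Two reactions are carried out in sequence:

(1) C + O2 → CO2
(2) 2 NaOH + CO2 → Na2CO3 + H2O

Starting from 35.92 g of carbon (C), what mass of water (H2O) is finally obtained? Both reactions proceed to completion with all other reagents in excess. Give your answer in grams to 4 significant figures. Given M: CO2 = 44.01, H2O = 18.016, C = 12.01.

n(C) = 35.920 / 12.01 = 2.9908 mol.
Step 1 gives a 1:1 ratio of C to CO2, so n(CO2) = 2.9908 mol.
In step 2 the CO2:H2O ratio is 1:1, so n(H2O) = 2.9908 mol.
Mass of H2O = 2.9908 × 18.016 = 53.883 g.

53.88 g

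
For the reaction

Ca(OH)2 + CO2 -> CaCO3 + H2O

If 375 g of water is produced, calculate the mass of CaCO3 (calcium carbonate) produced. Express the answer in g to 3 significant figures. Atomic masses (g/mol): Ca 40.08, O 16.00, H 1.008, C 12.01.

2080 g

M(H2O) = 2(1.008) + 16.00 = 18.016 g/mol.
M(CaCO3) = 40.08 + 12.01 + 3(16.00) = 100.09 g/mol.
n(H2O) = 375.0 g / 18.016 g/mol = 20.81 mol.
From the equation the H2O:CaCO3 mole ratio is 1:1, so n(CaCO3) = 20.81 × 1/1 = 20.81 mol.
Mass of CaCO3 = 20.81 mol × 100.09 g/mol = 2083 g.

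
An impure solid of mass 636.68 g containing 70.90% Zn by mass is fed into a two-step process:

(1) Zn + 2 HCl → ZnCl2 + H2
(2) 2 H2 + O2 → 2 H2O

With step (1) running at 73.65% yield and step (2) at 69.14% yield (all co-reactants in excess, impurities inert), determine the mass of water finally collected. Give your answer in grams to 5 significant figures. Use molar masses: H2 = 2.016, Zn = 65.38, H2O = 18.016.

63.341 g

Pure Zn = 636.68 × 0.7090 = 451.406 g.
n(Zn) = 451.406 / 65.38 = 6.90435 mol.
Step 1 (Zn:H2 = 1:1): theoretical n(H2) = 6.90435 mol; at 73.65% yield, n(H2) = 5.08505 mol.
Step 2 (H2:H2O = 2:2): theoretical n(H2O) = 5.08505 mol, so theoretical mass = 5.08505 × 18.016 = 91.6123 g.
At 69.14% yield, actual mass of H2O = 91.6123 × 0.6914 = 63.3407 g.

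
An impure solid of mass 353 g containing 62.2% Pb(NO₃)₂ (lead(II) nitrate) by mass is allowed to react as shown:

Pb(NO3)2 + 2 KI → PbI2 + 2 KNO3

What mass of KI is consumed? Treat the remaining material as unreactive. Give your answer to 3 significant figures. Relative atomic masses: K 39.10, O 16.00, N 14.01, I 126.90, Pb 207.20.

220 g

Mass of pure Pb(NO3)2 = 353 g × 0.622 = 219.6 g.
M(Pb(NO3)2) = 207.20 + 2(14.01) + 6(16.00) = 331.22 g/mol.
M(KI) = 39.10 + 126.90 = 166.00 g/mol.
n(Pb(NO3)2) = 219.6 g / 331.22 g/mol = 0.6629 mol.
From the equation the Pb(NO3)2:KI mole ratio is 1:2, so n(KI) = 0.6629 × 2/1 = 1.326 mol.
Mass of KI = 1.326 mol × 166.00 g/mol = 220.1 g.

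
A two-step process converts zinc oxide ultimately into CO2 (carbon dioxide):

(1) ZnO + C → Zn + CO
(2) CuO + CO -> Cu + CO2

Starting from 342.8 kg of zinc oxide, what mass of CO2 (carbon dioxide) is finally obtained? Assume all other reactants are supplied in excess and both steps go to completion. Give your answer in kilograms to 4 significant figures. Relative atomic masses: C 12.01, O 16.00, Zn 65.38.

M(ZnO) = 65.38 + 16.00 = 81.38 g/mol.
M(CO2) = 12.01 + 2(16.00) = 44.01 g/mol.
342.8 kg = 342800 g.
n(ZnO) = 342800 / 81.38 = 4212.3 mol.
Step 1 gives a 1:1 ratio of ZnO to CO, so n(CO) = 4212.3 mol.
In step 2 the CO:CO2 ratio is 1:1, so n(CO2) = 4212.3 mol.
Mass of CO2 = 4212.3 × 44.01 = 185380 g = 185.4 kg.

185.4 kg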